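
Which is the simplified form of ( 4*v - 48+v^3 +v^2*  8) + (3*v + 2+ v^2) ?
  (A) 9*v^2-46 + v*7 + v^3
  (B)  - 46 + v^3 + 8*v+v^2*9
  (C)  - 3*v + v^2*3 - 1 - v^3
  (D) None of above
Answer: A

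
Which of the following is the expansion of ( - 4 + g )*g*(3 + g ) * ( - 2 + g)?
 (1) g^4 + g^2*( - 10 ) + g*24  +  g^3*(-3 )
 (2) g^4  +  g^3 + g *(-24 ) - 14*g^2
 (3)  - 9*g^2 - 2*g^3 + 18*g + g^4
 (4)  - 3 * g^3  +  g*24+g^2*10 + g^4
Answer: 1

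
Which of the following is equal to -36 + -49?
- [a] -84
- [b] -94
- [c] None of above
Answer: c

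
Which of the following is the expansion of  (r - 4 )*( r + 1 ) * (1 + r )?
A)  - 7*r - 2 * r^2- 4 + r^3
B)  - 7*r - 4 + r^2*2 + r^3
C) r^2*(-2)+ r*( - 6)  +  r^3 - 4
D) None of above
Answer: A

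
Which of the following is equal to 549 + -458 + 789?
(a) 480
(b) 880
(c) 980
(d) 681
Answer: b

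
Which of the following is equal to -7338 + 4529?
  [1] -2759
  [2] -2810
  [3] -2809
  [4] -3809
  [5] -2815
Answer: 3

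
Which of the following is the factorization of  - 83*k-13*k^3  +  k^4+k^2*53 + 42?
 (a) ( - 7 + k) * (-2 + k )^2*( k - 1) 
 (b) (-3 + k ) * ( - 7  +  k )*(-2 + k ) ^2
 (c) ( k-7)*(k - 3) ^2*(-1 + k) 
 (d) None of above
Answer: d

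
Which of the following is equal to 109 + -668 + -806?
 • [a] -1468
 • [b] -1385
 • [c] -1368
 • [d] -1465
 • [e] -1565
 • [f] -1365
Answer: f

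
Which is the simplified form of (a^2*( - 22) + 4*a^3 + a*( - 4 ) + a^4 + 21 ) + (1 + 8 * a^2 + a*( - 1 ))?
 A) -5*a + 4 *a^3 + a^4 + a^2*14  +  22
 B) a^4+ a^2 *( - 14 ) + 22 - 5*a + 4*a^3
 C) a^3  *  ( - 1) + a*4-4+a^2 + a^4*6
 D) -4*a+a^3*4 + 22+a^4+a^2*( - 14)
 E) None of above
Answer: B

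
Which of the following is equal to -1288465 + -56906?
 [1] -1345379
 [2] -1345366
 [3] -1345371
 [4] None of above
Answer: 3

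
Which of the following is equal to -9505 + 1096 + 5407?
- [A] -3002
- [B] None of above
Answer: A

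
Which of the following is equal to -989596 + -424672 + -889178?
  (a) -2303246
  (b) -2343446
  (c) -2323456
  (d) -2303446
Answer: d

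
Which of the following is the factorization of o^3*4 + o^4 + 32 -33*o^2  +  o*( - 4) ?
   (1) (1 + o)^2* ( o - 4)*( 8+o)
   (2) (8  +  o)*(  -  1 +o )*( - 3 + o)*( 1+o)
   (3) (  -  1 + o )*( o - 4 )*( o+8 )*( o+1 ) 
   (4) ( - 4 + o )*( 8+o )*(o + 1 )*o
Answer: 3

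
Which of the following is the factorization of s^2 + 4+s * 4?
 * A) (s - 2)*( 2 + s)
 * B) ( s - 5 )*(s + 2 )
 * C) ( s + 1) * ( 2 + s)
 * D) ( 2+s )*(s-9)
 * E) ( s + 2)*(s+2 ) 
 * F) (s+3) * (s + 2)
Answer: E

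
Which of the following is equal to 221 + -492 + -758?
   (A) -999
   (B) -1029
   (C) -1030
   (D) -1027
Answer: B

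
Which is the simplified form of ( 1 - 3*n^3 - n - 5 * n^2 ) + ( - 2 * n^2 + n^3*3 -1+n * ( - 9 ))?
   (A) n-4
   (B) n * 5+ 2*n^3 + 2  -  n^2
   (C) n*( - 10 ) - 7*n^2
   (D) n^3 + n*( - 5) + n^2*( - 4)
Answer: C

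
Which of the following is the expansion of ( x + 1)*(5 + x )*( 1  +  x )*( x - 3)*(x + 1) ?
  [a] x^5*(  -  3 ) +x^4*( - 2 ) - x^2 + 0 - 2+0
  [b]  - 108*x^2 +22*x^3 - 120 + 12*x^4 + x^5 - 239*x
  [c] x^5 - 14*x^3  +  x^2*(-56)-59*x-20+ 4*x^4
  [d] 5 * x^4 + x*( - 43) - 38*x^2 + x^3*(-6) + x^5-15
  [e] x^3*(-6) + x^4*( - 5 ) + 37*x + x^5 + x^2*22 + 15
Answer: d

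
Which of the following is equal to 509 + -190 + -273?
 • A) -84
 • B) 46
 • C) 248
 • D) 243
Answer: B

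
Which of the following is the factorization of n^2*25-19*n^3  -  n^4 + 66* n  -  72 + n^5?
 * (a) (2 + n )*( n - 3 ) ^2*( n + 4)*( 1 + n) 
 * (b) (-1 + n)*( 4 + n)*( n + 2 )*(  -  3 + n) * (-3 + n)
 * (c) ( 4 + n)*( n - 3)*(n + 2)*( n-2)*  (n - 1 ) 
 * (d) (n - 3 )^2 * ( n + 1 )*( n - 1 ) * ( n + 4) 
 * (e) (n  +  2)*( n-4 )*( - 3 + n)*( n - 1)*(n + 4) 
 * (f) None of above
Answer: b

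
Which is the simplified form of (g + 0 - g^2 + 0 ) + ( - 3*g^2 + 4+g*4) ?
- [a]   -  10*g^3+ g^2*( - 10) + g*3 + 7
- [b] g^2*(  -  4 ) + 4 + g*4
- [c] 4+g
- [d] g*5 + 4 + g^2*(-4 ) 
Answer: d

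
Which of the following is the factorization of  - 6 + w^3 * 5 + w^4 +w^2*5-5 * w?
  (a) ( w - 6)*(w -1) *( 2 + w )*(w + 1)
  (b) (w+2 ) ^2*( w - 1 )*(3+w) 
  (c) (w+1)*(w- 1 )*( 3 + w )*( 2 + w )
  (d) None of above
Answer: c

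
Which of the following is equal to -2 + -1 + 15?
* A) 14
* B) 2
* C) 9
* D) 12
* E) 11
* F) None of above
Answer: D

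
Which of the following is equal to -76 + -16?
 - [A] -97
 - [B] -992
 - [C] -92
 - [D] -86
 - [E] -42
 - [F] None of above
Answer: C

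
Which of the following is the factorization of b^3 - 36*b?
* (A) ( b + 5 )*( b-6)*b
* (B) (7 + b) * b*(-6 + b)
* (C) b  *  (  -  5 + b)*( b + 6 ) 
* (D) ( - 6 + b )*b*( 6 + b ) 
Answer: D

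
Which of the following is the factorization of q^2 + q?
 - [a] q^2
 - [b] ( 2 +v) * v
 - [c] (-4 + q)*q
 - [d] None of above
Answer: d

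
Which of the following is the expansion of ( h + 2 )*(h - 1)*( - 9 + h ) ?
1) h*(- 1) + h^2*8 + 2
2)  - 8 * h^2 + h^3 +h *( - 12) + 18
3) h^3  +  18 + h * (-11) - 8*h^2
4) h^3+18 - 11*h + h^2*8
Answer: 3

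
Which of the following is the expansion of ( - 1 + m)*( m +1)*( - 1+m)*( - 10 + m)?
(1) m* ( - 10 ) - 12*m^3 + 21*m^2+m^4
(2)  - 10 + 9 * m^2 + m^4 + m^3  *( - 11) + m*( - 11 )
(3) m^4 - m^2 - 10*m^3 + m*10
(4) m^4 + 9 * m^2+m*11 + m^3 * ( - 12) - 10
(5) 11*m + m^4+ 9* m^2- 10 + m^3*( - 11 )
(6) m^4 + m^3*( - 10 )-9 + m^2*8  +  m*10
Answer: 5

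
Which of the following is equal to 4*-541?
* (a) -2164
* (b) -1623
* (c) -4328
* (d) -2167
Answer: a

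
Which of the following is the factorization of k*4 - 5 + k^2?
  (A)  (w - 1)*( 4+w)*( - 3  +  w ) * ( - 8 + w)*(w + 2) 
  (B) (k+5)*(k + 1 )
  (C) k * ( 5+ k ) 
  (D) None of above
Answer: D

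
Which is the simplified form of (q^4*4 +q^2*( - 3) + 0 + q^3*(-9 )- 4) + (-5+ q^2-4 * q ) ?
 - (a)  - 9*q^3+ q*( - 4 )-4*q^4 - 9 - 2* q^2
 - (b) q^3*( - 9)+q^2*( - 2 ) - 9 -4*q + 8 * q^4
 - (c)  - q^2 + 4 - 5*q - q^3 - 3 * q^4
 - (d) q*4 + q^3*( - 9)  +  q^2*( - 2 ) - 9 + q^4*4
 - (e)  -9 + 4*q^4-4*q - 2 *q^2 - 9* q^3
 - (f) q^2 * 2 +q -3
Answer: e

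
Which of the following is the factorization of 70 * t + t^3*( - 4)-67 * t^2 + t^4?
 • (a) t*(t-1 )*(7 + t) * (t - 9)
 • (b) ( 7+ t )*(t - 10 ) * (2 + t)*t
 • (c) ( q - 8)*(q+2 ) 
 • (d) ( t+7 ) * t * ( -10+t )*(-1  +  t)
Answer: d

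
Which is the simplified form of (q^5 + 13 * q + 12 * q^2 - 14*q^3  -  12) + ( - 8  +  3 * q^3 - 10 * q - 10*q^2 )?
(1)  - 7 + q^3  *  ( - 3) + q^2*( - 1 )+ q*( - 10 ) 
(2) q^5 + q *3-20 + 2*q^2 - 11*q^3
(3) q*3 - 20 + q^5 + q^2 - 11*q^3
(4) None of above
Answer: 2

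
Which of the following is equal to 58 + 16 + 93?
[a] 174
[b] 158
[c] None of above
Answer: c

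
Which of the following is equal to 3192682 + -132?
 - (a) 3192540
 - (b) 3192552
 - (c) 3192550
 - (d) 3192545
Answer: c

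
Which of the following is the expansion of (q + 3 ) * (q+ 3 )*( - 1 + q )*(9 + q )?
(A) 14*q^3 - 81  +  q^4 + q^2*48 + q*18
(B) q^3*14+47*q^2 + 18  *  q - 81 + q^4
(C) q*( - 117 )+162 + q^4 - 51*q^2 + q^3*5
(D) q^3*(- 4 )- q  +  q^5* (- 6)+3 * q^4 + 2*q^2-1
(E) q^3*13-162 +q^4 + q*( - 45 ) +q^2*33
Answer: A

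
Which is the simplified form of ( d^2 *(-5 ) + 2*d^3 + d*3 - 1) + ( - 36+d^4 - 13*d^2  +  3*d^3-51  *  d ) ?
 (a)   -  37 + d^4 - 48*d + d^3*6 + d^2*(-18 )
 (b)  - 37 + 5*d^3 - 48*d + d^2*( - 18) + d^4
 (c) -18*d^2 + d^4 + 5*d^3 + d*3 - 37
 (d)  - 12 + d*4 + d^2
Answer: b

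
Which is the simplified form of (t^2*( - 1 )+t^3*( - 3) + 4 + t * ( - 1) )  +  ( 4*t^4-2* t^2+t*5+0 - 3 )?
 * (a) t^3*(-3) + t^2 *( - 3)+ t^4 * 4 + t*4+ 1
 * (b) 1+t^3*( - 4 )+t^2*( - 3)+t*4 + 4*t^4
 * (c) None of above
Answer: a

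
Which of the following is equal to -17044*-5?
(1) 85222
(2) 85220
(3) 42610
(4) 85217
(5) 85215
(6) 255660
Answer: 2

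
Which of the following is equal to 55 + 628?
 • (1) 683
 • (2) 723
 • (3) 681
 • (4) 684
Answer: 1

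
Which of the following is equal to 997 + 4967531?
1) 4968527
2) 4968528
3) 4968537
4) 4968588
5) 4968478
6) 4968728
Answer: 2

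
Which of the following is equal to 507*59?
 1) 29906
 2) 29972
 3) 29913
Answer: 3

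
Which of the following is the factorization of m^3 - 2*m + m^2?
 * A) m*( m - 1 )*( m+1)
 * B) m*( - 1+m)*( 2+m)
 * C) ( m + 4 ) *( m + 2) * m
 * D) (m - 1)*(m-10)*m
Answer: B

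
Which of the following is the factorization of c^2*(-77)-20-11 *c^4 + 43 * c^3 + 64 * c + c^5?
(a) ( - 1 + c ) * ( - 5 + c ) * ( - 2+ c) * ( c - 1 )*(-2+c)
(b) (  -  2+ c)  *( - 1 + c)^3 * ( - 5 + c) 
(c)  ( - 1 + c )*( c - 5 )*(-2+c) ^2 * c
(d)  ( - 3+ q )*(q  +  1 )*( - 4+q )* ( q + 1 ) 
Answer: a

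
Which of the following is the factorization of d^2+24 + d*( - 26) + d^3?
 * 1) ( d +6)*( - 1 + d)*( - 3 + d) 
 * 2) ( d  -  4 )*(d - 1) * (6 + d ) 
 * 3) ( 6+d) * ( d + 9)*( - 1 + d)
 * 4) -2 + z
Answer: 2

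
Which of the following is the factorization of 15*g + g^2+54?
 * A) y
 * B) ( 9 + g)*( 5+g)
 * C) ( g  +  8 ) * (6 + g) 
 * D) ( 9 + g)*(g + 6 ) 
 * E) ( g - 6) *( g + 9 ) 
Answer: D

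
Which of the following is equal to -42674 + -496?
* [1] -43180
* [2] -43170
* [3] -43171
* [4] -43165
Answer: 2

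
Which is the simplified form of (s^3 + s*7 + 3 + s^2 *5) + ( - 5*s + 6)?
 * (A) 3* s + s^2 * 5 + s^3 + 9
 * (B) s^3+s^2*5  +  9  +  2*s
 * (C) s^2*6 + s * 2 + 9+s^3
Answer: B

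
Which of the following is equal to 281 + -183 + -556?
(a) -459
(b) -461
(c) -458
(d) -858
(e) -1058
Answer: c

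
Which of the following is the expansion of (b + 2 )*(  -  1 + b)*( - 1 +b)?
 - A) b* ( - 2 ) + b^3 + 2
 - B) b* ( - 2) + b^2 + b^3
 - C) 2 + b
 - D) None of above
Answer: D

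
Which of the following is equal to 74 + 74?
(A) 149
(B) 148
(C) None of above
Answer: B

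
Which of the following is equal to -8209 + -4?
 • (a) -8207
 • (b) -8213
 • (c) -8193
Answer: b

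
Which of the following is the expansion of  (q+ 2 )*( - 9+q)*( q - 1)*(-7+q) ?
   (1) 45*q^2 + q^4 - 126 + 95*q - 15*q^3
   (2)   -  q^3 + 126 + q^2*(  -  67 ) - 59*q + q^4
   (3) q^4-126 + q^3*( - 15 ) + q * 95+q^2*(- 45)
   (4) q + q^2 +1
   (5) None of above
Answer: 1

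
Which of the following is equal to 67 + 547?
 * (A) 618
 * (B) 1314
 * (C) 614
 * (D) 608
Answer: C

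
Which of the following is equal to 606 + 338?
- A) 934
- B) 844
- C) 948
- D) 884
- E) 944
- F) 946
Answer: E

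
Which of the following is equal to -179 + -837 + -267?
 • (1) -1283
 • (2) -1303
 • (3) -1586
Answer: 1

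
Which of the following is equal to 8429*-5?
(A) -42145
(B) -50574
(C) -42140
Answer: A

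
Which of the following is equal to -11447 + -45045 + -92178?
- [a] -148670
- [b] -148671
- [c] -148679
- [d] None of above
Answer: a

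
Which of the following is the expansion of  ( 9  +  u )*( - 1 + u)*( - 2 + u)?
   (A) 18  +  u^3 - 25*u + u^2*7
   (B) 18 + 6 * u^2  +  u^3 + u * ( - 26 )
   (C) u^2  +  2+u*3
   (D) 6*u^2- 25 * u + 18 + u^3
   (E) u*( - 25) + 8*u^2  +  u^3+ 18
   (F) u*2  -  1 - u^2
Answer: D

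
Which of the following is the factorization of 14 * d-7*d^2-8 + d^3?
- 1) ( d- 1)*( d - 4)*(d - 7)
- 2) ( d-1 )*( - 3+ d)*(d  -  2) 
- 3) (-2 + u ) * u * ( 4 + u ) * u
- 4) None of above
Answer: 4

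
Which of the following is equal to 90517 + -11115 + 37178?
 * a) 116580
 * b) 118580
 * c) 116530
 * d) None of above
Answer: a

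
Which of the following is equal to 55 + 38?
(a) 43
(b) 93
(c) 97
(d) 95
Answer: b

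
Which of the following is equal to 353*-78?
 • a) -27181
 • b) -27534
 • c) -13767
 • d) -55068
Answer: b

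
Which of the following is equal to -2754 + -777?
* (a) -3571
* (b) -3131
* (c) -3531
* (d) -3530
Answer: c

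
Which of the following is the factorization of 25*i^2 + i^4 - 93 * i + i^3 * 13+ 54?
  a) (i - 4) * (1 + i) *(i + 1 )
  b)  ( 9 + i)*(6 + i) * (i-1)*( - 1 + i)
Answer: b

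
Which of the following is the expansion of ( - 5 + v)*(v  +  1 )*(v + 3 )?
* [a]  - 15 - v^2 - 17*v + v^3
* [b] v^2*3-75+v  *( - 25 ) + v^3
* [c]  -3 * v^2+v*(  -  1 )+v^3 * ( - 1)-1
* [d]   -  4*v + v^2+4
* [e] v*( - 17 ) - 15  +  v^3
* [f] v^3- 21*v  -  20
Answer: a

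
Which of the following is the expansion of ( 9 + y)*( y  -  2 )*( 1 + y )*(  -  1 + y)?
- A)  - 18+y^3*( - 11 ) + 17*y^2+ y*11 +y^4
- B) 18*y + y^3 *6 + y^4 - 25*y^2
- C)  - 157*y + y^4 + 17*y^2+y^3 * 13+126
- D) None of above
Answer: D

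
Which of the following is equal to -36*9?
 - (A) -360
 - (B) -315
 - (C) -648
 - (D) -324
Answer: D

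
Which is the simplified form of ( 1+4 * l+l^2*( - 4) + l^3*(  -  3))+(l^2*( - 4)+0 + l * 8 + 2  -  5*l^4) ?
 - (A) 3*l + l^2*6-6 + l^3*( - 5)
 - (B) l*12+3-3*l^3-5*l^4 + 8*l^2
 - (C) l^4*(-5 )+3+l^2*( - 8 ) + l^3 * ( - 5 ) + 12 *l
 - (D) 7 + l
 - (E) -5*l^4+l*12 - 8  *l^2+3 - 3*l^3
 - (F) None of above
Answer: E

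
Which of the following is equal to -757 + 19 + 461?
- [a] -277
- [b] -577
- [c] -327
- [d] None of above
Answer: a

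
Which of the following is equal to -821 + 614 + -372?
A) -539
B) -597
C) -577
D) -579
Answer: D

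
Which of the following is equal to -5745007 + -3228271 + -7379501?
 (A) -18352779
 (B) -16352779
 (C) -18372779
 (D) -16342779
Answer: B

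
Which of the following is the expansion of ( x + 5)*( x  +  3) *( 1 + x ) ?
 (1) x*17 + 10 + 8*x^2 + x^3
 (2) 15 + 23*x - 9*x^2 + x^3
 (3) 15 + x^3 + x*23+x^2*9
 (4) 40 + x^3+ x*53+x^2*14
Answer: 3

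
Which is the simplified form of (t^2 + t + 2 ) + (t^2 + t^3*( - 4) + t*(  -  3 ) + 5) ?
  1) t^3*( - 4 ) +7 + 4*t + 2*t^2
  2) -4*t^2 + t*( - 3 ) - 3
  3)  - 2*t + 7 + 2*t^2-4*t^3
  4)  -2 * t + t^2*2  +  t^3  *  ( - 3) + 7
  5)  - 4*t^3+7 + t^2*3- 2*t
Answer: 3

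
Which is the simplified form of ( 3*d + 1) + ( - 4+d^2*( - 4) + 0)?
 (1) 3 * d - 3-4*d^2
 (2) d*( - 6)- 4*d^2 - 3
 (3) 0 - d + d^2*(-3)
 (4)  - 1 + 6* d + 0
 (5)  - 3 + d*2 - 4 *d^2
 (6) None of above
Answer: 1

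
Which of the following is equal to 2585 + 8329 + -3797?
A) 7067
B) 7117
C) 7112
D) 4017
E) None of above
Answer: B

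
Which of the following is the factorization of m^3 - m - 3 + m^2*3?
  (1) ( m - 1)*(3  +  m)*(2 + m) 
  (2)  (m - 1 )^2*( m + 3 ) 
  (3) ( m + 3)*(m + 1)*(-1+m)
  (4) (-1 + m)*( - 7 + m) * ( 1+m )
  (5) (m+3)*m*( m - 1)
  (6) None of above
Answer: 3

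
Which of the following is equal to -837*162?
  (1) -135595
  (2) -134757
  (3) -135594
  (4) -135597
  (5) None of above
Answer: 3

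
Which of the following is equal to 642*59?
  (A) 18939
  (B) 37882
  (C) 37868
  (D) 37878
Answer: D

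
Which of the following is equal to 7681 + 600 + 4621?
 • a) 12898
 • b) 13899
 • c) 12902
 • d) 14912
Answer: c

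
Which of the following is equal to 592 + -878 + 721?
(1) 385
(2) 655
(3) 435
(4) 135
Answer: 3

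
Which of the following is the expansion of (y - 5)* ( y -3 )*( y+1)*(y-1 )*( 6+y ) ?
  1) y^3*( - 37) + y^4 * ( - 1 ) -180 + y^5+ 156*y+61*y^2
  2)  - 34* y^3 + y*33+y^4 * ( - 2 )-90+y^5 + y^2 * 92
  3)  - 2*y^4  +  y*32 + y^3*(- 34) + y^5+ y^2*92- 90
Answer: 2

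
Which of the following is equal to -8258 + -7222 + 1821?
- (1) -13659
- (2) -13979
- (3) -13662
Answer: 1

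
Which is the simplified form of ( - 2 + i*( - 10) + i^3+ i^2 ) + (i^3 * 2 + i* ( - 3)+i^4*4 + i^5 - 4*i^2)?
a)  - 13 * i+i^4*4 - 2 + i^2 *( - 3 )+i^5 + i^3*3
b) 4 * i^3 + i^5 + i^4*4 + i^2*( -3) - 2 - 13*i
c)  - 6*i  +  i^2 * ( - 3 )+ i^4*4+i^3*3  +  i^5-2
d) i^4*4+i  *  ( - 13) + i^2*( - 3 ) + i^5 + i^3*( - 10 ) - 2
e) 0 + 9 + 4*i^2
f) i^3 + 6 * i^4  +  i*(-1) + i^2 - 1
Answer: a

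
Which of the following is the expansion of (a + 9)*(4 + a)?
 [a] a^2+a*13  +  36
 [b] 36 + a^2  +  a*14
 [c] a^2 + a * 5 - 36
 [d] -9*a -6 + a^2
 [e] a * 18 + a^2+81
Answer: a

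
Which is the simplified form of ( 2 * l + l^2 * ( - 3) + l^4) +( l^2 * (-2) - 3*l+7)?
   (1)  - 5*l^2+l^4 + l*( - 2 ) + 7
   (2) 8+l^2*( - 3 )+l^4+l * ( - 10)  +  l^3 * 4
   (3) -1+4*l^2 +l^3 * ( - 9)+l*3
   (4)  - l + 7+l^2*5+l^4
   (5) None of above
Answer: 5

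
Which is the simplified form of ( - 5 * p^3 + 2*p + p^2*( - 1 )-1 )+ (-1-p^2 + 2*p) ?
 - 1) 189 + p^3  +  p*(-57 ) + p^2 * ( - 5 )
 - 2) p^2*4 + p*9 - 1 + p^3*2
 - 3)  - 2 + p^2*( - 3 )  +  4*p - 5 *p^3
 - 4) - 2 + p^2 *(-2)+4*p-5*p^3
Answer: 4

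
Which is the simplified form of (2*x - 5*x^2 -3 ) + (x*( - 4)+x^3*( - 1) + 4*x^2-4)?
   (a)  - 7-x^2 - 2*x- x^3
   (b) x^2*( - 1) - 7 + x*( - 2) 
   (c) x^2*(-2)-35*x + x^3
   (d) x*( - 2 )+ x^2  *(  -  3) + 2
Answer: a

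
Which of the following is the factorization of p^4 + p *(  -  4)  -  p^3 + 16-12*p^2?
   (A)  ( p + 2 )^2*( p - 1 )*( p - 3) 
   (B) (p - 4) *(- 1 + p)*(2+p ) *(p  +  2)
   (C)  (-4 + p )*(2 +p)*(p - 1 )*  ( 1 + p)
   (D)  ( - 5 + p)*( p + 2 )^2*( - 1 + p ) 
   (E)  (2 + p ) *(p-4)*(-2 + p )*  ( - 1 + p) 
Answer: B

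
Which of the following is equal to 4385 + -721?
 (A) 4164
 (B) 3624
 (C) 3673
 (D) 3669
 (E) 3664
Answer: E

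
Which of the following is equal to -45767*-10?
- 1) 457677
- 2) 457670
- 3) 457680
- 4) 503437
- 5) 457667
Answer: 2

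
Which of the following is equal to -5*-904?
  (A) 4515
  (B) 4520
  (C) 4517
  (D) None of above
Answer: B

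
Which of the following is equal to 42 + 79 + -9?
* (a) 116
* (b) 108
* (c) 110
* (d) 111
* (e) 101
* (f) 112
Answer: f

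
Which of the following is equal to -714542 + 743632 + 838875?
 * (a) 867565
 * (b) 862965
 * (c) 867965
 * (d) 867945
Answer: c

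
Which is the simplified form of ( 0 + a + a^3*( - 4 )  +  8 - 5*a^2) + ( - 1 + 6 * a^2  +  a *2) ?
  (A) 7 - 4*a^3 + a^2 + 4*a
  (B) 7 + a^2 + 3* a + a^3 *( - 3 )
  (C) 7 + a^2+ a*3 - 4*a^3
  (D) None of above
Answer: C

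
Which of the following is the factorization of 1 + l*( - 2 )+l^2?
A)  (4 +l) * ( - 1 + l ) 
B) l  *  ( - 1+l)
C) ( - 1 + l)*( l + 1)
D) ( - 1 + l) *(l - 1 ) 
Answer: D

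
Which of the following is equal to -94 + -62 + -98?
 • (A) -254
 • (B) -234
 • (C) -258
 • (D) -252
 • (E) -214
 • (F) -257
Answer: A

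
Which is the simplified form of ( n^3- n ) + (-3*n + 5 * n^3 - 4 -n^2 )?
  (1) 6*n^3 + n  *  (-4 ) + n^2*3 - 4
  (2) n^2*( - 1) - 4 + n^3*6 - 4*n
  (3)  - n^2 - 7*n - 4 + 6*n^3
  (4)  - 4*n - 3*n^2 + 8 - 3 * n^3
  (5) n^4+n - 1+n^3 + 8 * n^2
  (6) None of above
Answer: 2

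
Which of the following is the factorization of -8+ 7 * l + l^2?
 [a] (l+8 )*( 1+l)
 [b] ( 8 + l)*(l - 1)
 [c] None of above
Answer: b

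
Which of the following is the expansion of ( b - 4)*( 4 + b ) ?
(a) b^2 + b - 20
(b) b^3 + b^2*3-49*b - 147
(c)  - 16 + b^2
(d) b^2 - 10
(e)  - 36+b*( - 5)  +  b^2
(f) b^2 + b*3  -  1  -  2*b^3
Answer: c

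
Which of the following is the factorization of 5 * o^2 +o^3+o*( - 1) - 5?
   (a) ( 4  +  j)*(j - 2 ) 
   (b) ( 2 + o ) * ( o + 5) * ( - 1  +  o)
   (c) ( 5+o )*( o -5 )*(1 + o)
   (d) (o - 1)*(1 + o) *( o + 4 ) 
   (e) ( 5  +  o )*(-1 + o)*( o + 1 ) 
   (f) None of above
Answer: e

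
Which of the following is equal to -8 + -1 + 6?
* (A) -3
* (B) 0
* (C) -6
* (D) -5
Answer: A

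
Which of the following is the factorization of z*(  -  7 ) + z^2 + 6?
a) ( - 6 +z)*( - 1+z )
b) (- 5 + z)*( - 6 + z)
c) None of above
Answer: a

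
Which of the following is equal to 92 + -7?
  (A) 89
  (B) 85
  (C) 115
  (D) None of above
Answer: B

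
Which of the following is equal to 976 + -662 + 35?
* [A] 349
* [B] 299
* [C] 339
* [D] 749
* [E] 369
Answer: A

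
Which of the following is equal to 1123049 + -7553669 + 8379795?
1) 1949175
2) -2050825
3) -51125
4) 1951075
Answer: 1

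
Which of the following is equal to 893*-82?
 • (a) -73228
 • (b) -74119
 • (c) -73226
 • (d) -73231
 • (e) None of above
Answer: c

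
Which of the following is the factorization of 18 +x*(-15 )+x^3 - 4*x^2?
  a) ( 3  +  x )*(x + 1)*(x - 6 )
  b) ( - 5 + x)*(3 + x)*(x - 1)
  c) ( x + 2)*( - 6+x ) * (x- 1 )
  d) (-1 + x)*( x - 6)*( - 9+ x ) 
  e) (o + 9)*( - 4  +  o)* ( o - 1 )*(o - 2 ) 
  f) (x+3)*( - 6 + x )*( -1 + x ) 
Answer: f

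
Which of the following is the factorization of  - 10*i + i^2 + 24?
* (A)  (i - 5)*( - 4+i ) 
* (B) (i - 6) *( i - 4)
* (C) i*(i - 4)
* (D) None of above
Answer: B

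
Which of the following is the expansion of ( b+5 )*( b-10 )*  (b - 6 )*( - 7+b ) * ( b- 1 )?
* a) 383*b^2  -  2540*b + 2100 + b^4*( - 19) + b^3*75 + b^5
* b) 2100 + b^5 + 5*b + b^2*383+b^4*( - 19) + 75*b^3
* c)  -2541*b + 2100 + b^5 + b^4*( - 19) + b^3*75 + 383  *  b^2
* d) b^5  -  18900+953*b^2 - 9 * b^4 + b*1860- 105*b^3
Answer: a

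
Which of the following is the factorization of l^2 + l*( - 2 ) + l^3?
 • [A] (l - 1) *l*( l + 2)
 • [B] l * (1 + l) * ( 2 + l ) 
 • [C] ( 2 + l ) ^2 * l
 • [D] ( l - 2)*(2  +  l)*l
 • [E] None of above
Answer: A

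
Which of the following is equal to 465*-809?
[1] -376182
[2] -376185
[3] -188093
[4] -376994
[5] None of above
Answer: 2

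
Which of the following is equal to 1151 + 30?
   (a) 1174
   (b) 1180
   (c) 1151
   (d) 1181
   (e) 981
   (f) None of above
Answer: d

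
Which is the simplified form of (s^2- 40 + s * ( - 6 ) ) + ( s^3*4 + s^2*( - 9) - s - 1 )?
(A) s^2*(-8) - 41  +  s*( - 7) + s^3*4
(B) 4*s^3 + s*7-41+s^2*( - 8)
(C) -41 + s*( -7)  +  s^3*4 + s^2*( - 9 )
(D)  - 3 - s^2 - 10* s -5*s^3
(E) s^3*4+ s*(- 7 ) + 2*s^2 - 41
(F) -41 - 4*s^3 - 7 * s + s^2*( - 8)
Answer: A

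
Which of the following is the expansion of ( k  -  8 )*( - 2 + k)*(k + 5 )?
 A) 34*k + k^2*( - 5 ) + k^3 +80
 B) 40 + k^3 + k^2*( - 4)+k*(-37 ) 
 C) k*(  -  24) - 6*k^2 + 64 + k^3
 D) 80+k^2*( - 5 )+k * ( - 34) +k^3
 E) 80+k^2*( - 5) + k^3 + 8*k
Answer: D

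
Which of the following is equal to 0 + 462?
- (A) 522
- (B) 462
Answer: B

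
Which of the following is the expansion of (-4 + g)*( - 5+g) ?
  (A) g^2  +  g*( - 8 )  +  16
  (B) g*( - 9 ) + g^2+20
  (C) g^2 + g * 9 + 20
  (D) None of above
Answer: B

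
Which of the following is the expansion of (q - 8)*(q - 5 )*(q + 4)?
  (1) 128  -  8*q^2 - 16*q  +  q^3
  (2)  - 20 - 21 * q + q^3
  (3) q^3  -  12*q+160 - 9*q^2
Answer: 3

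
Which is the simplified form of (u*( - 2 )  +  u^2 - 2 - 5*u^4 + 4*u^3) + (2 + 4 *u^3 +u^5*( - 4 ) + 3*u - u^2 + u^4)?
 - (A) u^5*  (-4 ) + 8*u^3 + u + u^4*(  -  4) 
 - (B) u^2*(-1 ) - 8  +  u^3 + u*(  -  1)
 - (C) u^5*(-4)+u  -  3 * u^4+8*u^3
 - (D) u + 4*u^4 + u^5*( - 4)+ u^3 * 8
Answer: A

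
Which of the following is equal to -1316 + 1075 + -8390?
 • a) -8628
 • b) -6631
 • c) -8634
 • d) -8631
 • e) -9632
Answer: d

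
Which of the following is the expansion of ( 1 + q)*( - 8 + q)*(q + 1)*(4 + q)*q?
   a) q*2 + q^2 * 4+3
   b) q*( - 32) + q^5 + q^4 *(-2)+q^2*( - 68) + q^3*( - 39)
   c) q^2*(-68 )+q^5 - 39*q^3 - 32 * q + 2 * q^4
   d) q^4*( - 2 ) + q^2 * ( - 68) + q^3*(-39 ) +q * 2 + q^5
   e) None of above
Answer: b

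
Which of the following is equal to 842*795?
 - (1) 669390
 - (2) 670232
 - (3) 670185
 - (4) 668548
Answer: 1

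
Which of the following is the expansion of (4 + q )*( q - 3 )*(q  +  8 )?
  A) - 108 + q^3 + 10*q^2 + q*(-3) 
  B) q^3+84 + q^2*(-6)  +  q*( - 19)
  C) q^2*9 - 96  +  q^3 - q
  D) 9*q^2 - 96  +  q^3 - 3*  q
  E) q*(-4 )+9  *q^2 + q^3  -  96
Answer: E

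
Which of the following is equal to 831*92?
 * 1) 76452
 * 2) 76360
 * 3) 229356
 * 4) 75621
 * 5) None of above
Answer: 1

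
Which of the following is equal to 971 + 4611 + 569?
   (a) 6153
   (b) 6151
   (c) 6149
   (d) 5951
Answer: b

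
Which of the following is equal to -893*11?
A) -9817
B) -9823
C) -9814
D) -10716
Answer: B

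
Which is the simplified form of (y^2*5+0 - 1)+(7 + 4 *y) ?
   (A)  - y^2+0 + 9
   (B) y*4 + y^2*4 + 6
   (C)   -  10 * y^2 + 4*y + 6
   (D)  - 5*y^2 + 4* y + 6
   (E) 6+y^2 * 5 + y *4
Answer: E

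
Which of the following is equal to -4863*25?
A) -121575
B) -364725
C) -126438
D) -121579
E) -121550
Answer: A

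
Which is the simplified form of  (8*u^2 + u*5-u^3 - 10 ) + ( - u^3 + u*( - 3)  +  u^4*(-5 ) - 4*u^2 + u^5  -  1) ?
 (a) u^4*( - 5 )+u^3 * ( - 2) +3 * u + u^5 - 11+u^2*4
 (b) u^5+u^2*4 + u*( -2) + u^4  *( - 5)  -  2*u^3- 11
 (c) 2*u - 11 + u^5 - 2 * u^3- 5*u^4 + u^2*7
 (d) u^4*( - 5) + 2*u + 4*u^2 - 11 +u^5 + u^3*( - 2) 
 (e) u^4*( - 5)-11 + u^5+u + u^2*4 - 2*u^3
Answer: d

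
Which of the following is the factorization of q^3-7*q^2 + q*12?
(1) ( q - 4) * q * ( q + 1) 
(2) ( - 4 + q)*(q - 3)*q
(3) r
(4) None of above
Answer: 2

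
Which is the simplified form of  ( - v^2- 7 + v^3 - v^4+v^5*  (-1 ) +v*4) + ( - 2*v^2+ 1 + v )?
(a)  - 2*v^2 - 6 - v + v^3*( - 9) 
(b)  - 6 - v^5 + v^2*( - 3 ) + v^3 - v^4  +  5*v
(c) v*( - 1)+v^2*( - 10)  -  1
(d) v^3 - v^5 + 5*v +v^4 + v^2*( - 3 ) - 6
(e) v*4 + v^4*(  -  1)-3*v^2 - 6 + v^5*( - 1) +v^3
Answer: b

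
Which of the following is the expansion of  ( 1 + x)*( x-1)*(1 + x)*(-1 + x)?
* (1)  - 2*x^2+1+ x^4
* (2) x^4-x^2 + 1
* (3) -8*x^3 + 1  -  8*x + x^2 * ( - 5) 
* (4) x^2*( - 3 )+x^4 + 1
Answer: 1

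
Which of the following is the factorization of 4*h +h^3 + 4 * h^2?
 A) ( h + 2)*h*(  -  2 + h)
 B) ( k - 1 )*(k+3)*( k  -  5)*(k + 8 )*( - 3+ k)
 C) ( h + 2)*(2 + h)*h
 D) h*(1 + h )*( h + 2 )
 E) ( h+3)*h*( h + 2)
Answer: C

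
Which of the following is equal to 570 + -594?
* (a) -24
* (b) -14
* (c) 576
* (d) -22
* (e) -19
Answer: a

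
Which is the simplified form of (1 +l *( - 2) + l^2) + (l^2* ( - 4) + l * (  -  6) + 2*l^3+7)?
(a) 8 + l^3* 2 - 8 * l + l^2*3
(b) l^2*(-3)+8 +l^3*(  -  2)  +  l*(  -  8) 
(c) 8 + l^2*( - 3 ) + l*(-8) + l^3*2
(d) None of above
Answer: c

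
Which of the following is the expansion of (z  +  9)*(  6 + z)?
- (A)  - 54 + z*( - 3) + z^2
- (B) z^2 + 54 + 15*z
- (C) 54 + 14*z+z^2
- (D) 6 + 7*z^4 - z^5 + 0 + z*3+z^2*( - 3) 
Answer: B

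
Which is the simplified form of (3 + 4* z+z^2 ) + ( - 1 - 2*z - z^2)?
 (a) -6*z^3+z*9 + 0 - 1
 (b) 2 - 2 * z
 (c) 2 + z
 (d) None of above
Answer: d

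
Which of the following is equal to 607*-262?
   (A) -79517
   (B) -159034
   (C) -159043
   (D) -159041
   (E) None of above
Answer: B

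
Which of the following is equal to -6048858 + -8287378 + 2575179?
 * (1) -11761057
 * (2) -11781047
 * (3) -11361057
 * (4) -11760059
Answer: 1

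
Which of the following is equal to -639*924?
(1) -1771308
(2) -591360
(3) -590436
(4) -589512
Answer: 3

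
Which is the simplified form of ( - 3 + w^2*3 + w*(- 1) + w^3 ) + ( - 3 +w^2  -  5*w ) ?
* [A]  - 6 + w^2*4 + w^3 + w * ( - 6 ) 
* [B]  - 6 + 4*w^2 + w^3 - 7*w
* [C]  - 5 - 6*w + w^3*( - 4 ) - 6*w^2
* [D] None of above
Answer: A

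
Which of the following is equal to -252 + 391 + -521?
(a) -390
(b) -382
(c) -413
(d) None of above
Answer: b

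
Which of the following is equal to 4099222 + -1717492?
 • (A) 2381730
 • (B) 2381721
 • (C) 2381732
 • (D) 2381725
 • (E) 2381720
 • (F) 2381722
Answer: A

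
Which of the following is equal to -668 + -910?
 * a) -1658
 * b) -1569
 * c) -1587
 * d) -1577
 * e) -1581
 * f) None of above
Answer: f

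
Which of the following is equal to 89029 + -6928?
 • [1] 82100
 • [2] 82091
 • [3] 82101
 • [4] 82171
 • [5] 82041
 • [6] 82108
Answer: 3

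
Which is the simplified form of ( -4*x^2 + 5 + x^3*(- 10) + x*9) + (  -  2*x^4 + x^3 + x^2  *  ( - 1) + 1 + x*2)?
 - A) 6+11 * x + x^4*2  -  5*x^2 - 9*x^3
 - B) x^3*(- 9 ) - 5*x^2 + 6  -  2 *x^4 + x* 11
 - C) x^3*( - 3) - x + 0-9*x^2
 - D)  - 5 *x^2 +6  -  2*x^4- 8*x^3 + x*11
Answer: B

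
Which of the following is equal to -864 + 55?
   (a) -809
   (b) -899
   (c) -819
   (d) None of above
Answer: a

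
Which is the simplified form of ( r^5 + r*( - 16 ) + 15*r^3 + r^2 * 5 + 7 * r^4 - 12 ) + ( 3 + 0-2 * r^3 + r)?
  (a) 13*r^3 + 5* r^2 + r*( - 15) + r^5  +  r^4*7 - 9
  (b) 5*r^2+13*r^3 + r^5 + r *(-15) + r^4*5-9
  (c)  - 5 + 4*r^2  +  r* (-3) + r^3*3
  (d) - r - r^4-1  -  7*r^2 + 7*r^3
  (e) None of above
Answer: a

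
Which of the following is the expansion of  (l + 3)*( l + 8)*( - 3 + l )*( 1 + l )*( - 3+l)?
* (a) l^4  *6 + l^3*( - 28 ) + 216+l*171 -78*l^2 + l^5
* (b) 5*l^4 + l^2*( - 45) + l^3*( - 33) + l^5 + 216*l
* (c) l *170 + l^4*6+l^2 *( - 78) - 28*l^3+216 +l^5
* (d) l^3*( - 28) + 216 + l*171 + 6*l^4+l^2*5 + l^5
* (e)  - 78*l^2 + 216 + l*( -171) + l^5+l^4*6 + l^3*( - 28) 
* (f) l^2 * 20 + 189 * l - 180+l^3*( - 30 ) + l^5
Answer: a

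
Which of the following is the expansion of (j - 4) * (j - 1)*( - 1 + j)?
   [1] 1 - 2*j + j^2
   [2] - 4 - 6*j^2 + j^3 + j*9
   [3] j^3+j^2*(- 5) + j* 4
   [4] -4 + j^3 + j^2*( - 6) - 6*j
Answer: 2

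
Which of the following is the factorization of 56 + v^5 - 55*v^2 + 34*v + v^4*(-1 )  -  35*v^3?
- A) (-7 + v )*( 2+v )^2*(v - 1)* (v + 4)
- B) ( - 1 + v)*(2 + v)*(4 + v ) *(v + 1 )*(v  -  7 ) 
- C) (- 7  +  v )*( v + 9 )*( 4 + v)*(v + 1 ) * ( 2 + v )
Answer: B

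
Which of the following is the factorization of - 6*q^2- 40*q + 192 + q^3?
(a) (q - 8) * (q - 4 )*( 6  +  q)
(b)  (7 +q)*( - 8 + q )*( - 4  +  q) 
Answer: a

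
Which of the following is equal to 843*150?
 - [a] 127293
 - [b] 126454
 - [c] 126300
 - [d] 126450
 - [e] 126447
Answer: d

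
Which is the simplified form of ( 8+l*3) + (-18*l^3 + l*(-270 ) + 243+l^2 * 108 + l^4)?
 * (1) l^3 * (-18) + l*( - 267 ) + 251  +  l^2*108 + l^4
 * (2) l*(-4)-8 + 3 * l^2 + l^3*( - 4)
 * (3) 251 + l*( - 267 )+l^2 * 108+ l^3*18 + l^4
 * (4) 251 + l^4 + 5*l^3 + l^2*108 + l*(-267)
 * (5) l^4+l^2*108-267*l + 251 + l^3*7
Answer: 1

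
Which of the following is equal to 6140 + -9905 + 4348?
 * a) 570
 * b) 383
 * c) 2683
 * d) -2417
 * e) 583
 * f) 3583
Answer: e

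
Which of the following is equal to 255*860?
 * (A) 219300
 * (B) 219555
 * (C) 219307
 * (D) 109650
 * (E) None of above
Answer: A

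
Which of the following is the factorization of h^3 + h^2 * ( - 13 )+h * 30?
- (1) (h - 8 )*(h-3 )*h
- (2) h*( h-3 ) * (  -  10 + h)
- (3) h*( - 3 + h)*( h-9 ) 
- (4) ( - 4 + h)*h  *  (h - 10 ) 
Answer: 2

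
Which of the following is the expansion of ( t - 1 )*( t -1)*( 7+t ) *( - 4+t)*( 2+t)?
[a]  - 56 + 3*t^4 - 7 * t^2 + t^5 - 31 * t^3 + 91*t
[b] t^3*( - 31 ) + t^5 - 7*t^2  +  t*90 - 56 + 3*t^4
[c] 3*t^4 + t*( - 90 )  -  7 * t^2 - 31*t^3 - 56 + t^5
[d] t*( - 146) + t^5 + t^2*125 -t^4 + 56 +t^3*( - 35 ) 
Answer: b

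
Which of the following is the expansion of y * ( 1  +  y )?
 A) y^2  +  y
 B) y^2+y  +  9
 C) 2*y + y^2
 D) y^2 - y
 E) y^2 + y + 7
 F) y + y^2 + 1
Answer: A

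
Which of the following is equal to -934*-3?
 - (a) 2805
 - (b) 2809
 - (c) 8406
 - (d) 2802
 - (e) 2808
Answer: d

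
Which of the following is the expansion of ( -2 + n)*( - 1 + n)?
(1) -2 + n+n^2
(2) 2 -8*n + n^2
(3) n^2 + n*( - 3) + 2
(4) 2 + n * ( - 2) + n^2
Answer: 3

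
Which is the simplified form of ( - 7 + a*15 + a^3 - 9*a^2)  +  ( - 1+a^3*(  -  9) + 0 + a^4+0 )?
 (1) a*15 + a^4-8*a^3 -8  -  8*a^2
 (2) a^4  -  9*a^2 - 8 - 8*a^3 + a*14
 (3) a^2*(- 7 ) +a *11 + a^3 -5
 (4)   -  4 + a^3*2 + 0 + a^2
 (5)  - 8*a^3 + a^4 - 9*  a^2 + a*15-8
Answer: 5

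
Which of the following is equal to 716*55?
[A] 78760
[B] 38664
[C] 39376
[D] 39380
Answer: D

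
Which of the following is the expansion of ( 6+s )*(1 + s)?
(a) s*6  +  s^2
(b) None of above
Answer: b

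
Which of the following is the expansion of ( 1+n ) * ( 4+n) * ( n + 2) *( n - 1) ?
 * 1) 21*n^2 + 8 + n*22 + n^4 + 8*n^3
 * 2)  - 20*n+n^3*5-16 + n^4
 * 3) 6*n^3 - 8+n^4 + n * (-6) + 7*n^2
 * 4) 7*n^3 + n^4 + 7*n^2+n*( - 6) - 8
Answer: 3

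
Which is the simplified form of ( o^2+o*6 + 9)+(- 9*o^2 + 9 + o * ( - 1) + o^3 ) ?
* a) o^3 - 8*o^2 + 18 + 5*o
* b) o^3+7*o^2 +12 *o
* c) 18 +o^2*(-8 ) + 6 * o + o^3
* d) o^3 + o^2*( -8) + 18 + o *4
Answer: a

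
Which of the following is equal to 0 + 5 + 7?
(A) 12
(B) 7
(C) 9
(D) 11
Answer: A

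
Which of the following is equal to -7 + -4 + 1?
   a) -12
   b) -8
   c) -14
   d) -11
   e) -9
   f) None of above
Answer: f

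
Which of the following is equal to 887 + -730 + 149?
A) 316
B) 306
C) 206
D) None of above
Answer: B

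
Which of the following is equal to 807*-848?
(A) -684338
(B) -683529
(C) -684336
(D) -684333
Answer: C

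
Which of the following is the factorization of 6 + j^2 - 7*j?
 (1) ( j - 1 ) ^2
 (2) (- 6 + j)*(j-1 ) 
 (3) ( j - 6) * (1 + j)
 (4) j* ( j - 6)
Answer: 2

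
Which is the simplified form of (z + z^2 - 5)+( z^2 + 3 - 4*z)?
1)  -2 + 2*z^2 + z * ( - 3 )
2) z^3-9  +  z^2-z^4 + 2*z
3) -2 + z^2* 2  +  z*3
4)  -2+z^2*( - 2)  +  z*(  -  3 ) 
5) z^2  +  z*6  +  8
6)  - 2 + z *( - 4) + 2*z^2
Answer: 1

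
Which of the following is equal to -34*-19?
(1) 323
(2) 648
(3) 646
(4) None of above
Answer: 3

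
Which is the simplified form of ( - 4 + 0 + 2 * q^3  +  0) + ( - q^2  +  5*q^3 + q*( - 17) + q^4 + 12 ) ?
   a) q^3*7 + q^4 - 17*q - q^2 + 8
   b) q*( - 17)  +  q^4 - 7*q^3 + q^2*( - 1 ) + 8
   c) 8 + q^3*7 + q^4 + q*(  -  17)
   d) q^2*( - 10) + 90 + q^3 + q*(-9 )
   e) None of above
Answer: a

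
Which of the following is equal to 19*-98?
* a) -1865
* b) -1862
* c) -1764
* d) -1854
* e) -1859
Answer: b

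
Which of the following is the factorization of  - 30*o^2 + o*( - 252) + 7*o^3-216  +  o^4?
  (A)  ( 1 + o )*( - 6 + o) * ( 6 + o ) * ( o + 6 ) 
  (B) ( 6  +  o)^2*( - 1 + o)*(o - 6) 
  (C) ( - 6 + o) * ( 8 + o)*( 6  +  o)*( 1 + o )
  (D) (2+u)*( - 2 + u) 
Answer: A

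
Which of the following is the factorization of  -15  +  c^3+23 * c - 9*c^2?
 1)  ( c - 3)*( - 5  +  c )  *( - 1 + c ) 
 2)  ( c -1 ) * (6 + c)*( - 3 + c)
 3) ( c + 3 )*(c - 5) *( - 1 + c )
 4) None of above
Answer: 1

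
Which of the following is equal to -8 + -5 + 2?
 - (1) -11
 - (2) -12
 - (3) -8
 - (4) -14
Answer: 1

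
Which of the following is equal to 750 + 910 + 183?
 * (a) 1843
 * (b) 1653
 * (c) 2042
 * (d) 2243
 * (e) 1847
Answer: a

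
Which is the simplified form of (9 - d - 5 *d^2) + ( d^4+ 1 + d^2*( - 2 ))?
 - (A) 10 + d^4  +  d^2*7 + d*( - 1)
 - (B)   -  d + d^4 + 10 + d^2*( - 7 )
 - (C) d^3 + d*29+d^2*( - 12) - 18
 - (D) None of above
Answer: B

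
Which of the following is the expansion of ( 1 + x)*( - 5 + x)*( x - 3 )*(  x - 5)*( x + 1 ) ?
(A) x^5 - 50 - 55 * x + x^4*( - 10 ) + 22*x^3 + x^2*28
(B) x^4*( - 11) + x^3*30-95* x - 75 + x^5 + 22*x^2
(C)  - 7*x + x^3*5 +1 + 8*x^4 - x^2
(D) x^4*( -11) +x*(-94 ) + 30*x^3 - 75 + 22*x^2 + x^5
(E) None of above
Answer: B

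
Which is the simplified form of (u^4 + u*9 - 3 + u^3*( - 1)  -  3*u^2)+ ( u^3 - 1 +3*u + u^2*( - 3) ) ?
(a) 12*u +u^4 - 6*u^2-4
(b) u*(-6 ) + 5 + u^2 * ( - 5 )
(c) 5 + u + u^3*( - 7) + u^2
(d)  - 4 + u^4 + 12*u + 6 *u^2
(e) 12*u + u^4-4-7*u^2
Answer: a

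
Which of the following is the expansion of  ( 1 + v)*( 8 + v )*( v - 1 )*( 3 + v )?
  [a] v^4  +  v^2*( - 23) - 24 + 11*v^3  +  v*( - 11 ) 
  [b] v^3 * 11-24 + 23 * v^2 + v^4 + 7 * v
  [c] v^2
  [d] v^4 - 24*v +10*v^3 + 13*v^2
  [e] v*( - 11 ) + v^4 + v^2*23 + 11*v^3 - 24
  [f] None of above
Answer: e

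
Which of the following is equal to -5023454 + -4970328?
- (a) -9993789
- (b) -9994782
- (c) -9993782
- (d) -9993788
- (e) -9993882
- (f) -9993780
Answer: c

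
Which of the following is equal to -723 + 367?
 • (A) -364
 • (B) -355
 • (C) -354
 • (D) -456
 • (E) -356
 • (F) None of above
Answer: E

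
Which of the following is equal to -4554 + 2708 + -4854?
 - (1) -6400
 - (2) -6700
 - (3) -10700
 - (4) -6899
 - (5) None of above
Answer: 2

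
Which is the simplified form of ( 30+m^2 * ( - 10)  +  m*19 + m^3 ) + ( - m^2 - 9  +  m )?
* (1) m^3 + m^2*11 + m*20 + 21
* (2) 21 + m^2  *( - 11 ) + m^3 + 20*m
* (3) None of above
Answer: 2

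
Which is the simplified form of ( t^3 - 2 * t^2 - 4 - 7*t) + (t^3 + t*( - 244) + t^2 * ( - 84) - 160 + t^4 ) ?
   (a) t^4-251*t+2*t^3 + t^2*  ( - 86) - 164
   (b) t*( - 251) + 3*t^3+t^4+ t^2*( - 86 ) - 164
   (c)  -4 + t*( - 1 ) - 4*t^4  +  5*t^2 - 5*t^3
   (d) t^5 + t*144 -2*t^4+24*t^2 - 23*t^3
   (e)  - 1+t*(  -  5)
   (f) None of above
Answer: a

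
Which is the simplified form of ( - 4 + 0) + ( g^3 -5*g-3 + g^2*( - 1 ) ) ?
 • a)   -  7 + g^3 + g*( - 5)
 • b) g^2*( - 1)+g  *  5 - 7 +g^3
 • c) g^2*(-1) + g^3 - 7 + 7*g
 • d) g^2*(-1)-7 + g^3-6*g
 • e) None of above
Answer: e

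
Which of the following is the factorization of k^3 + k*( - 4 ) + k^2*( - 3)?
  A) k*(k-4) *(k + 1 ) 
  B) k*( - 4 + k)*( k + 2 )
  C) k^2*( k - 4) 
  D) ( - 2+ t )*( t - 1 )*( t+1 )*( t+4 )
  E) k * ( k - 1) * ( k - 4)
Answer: A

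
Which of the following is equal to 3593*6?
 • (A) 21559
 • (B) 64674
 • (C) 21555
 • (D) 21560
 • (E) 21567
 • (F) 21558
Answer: F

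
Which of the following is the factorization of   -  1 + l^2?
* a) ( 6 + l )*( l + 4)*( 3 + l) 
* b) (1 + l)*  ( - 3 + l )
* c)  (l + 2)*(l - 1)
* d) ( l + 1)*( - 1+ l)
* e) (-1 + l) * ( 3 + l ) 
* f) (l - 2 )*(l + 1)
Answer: d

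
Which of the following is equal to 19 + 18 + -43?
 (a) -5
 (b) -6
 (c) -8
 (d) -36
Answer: b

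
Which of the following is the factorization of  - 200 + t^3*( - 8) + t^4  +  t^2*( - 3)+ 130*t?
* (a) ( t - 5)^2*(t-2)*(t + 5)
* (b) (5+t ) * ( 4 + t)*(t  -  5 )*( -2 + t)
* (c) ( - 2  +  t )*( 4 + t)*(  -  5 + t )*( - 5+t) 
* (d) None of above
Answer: c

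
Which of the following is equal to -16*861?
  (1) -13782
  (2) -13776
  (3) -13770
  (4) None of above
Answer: 2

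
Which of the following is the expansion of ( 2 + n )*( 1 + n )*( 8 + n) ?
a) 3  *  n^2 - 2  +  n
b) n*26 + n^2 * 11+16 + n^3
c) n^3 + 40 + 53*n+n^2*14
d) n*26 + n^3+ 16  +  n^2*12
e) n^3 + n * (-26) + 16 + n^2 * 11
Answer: b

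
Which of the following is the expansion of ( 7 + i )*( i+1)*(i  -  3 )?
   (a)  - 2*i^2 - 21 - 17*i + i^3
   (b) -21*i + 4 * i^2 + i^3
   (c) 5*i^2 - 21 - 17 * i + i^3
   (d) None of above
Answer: c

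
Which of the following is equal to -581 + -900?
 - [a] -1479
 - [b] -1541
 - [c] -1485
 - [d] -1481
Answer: d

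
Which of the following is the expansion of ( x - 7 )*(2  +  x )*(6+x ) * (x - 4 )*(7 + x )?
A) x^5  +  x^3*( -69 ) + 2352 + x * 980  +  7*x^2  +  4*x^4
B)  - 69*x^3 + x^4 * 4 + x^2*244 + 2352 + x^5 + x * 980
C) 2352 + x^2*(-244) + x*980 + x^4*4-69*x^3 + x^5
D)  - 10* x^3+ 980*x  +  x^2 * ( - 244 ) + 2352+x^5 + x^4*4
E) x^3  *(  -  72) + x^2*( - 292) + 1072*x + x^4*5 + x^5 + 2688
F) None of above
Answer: C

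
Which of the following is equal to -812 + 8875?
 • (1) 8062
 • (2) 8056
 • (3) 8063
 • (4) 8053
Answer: 3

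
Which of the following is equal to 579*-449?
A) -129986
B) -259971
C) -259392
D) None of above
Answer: B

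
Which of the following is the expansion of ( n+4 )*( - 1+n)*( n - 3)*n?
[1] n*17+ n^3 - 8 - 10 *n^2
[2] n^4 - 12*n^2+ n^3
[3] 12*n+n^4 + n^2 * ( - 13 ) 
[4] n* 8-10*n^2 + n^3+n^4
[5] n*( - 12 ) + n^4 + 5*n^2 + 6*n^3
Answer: 3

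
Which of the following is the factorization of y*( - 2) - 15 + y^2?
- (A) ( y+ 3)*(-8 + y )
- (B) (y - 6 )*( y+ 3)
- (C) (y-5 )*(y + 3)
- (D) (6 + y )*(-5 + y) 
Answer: C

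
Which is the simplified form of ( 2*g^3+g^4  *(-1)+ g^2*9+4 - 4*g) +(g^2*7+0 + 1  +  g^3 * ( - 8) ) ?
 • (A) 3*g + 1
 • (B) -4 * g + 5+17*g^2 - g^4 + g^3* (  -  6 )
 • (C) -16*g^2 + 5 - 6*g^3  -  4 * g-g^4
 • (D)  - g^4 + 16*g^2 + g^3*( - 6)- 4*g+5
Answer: D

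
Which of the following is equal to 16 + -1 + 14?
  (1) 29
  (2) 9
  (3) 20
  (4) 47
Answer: 1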